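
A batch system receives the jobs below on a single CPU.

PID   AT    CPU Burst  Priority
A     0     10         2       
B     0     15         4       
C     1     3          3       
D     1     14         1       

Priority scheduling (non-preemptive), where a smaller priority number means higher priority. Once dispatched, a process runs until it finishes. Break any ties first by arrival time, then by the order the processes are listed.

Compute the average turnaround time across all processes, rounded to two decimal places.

25.25

Timeline: | A 0-10 | D 10-24 | C 24-27 | B 27-42 |
Completion: A=10  B=42  C=27  D=24
Turnaround (C−A): A=10  B=42  C=26  D=23
Turnaround times: A=10, B=42, C=26, D=23
Average turnaround = (10+42+26+23) / 4 = 101/4 = 25.25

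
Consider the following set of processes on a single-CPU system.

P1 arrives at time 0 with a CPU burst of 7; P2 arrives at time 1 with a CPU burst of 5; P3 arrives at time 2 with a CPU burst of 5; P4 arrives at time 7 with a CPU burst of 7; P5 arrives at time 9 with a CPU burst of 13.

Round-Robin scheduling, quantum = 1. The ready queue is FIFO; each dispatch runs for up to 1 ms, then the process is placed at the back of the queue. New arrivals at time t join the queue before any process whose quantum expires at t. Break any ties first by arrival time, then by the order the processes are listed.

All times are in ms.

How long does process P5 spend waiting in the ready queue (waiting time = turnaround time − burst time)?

15

Timeline: | P1 0-1 | P2 1-2 | P1 2-3 | P3 3-4 | P2 4-5 | P1 5-6 | P3 6-7 | P2 7-8 | P1 8-9 | P4 9-10 | P3 10-11 | P2 11-12 | P5 12-13 | P1 13-14 | P4 14-15 | P3 15-16 | P2 16-17 | P5 17-18 | P1 18-19 | P4 19-20 | P3 20-21 | P5 21-22 | P1 22-23 | P4 23-24 | P5 24-25 | P4 25-26 | P5 26-27 | P4 27-28 | P5 28-29 | P4 29-30 | P5 30-37 |
Completion: P1=23  P2=17  P3=21  P4=30  P5=37
Waiting(P5) = turnaround − burst = 28 − 13 = 15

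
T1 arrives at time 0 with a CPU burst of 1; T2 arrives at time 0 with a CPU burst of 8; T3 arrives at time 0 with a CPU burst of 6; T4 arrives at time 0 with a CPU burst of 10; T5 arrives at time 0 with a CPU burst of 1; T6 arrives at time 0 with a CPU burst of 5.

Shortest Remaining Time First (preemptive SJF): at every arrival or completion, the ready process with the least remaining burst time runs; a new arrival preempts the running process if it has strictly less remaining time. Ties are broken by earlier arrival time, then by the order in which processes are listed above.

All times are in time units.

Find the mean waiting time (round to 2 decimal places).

Schedule: | T1 0-1 | T5 1-2 | T6 2-7 | T3 7-13 | T2 13-21 | T4 21-31 |
Completion: T1=1  T2=21  T3=13  T4=31  T5=2  T6=7
Waiting times: T1=0, T2=13, T3=7, T4=21, T5=1, T6=2
Average waiting = (0+13+7+21+1+2) / 6 = 44/6 = 7.33

7.33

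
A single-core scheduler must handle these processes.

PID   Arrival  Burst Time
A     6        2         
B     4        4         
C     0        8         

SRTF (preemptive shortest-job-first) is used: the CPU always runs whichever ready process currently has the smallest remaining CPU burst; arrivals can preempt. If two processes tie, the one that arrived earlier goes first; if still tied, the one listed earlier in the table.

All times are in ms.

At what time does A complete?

Timeline: | C 0-8 | A 8-10 | B 10-14 |
Completion: A=10  B=14  C=8
Turnaround (C−A): A=4  B=10  C=8

10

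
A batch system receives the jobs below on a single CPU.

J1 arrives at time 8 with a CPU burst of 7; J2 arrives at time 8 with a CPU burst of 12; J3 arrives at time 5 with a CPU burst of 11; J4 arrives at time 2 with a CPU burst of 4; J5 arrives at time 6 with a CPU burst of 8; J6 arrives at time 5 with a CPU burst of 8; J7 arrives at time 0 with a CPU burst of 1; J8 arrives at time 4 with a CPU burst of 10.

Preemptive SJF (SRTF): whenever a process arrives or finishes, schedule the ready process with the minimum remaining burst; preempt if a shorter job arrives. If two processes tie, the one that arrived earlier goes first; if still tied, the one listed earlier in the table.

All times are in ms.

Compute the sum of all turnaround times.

Timeline: | J7 0-1 | idle 1-2 | J4 2-6 | J6 6-14 | J1 14-21 | J5 21-29 | J8 29-39 | J3 39-50 | J2 50-62 |
Completion: J1=21  J2=62  J3=50  J4=6  J5=29  J6=14  J7=1  J8=39
Turnaround (C−A): J1=13  J2=54  J3=45  J4=4  J5=23  J6=9  J7=1  J8=35
Turnaround = completion − arrival: J1=13, J2=54, J3=45, J4=4, J5=23, J6=9, J7=1, J8=35
Total turnaround = 13 + 54 + 45 + 4 + 23 + 9 + 1 + 35 = 184

184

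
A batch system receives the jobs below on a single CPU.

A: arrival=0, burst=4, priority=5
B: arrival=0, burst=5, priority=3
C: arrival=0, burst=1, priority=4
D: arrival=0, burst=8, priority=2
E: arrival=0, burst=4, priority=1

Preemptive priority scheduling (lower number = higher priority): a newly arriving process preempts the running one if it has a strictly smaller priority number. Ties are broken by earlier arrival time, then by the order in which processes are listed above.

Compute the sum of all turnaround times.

73

Gantt: | E 0-4 | D 4-12 | B 12-17 | C 17-18 | A 18-22 |
Completion: A=22  B=17  C=18  D=12  E=4
Turnaround = completion − arrival: A=22, B=17, C=18, D=12, E=4
Total turnaround = 22 + 17 + 18 + 12 + 4 = 73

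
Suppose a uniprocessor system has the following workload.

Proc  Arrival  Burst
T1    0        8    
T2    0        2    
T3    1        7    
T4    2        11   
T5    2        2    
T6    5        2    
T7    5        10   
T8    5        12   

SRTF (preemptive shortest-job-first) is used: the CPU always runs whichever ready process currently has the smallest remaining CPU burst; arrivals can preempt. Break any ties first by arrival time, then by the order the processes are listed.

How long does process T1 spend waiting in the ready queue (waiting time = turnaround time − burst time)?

13

Gantt: | T2 0-2 | T5 2-4 | T3 4-5 | T6 5-7 | T3 7-13 | T1 13-21 | T7 21-31 | T4 31-42 | T8 42-54 |
Completion: T1=21  T2=2  T3=13  T4=42  T5=4  T6=7  T7=31  T8=54
Waiting(T1) = turnaround − burst = 21 − 8 = 13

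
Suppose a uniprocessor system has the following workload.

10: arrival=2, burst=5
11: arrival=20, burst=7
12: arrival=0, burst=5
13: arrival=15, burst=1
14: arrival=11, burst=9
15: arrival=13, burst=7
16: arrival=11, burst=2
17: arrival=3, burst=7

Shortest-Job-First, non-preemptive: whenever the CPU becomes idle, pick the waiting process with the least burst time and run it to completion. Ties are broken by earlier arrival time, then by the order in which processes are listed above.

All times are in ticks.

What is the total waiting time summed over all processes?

Gantt: | 12 0-5 | 10 5-10 | 17 10-17 | 13 17-18 | 16 18-20 | 15 20-27 | 11 27-34 | 14 34-43 |
Completion: 10=10  11=34  12=5  13=18  14=43  15=27  16=20  17=17
Waiting = turnaround − burst: 10=3, 11=7, 12=0, 13=2, 14=23, 15=7, 16=7, 17=7
Total waiting = 3 + 7 + 0 + 2 + 23 + 7 + 7 + 7 = 56

56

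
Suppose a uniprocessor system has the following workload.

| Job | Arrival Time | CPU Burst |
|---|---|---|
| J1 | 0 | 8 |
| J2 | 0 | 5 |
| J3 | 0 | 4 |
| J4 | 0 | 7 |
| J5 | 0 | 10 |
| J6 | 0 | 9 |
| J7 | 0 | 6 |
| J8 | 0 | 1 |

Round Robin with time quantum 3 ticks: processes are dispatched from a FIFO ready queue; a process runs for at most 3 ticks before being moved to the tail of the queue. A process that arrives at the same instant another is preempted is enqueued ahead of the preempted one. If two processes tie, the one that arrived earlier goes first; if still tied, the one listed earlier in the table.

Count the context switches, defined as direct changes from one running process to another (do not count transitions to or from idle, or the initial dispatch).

Timeline: | J1 0-3 | J2 3-6 | J3 6-9 | J4 9-12 | J5 12-15 | J6 15-18 | J7 18-21 | J8 21-22 | J1 22-25 | J2 25-27 | J3 27-28 | J4 28-31 | J5 31-34 | J6 34-37 | J7 37-40 | J1 40-42 | J4 42-43 | J5 43-46 | J6 46-49 | J5 49-50 |
Completion: J1=42  J2=27  J3=28  J4=43  J5=50  J6=49  J7=40  J8=22

19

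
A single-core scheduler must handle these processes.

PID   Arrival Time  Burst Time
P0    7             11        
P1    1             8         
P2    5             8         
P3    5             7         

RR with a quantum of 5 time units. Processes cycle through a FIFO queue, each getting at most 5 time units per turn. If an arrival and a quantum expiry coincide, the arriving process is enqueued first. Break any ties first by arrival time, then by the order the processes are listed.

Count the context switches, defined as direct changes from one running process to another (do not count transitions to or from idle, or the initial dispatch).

7

Gantt: | idle 0-1 | P1 1-6 | P2 6-11 | P3 11-16 | P1 16-19 | P0 19-24 | P2 24-27 | P3 27-29 | P0 29-35 |
Completion: P0=35  P1=19  P2=27  P3=29
Turnaround (C−A): P0=28  P1=18  P2=22  P3=24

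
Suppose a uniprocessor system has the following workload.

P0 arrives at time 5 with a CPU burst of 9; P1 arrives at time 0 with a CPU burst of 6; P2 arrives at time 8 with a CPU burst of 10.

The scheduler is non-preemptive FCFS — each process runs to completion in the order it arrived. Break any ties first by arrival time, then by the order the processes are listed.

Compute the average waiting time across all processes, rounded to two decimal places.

2.67

Gantt: | P1 0-6 | P0 6-15 | P2 15-25 |
Completion: P0=15  P1=6  P2=25
Turnaround (C−A): P0=10  P1=6  P2=17
Waiting times: P0=1, P1=0, P2=7
Average waiting = (1+0+7) / 3 = 8/3 = 2.67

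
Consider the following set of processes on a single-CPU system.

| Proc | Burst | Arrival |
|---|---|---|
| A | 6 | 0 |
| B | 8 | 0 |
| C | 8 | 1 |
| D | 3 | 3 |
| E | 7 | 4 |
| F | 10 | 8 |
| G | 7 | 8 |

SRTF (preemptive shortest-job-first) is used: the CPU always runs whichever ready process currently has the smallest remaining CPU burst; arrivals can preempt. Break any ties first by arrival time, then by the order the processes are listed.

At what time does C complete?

Timeline: | A 0-6 | D 6-9 | E 9-16 | G 16-23 | B 23-31 | C 31-39 | F 39-49 |
Completion: A=6  B=31  C=39  D=9  E=16  F=49  G=23
Turnaround (C−A): A=6  B=31  C=38  D=6  E=12  F=41  G=15

39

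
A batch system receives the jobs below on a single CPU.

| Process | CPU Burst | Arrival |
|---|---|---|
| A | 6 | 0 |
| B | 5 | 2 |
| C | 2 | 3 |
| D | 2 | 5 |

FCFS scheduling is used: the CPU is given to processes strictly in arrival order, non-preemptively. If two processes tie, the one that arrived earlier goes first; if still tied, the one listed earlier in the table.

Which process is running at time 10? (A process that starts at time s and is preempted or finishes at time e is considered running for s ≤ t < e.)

B

Timeline: | A 0-6 | B 6-11 | C 11-13 | D 13-15 |
Completion: A=6  B=11  C=13  D=15
Turnaround (C−A): A=6  B=9  C=10  D=10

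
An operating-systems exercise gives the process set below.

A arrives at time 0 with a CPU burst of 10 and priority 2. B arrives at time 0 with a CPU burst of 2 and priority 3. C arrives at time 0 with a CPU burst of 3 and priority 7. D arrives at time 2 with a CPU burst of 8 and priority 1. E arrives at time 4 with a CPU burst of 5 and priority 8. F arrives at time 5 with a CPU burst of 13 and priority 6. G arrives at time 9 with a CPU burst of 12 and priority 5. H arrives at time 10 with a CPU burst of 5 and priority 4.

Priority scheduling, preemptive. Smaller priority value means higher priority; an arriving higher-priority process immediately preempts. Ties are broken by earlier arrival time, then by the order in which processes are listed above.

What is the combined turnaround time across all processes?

Schedule: | A 0-2 | D 2-10 | A 10-18 | B 18-20 | H 20-25 | G 25-37 | F 37-50 | C 50-53 | E 53-58 |
Completion: A=18  B=20  C=53  D=10  E=58  F=50  G=37  H=25
Turnaround (C−A): A=18  B=20  C=53  D=8  E=54  F=45  G=28  H=15
Turnaround = completion − arrival: A=18, B=20, C=53, D=8, E=54, F=45, G=28, H=15
Total turnaround = 18 + 20 + 53 + 8 + 54 + 45 + 28 + 15 = 241

241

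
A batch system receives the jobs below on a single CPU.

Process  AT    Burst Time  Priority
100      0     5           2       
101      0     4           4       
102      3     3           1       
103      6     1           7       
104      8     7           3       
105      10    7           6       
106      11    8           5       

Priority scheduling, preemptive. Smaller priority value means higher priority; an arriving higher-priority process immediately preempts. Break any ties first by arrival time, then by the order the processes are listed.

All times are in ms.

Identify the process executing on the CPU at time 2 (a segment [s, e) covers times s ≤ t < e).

100

Schedule: | 100 0-3 | 102 3-6 | 100 6-8 | 104 8-15 | 101 15-19 | 106 19-27 | 105 27-34 | 103 34-35 |
Completion: 100=8  101=19  102=6  103=35  104=15  105=34  106=27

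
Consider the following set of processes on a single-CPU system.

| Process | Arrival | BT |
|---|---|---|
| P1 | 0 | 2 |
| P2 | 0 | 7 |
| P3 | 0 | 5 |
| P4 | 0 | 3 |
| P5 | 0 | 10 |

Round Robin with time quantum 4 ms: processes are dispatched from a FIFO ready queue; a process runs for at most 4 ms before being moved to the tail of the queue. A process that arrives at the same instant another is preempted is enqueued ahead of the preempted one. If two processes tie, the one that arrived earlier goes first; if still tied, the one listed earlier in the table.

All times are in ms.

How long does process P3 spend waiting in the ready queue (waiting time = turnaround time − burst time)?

Schedule: | P1 0-2 | P2 2-6 | P3 6-10 | P4 10-13 | P5 13-17 | P2 17-20 | P3 20-21 | P5 21-27 |
Completion: P1=2  P2=20  P3=21  P4=13  P5=27
Turnaround (C−A): P1=2  P2=20  P3=21  P4=13  P5=27
Waiting(P3) = turnaround − burst = 21 − 5 = 16

16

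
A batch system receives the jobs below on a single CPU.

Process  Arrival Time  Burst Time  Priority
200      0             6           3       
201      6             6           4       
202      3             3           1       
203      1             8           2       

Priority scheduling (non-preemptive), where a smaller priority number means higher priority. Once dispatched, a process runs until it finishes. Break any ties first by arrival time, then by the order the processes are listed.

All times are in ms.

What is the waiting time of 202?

Gantt: | 200 0-6 | 202 6-9 | 203 9-17 | 201 17-23 |
Completion: 200=6  201=23  202=9  203=17
Waiting(202) = turnaround − burst = 6 − 3 = 3

3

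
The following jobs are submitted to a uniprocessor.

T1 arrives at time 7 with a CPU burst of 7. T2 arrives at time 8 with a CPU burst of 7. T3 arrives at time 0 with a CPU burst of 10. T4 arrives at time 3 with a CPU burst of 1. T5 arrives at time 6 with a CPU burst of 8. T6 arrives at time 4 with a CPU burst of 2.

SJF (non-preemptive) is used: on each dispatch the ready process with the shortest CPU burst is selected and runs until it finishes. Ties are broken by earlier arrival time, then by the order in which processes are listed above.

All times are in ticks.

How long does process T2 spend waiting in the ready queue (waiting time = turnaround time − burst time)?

12

Timeline: | T3 0-10 | T4 10-11 | T6 11-13 | T1 13-20 | T2 20-27 | T5 27-35 |
Completion: T1=20  T2=27  T3=10  T4=11  T5=35  T6=13
Waiting(T2) = turnaround − burst = 19 − 7 = 12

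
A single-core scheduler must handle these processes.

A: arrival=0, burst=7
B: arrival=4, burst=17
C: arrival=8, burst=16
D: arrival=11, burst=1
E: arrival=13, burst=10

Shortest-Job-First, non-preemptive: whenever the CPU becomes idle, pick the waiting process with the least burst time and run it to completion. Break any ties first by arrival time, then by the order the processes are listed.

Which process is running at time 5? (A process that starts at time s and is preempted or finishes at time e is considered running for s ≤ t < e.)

A

Schedule: | A 0-7 | B 7-24 | D 24-25 | E 25-35 | C 35-51 |
Completion: A=7  B=24  C=51  D=25  E=35
Turnaround (C−A): A=7  B=20  C=43  D=14  E=22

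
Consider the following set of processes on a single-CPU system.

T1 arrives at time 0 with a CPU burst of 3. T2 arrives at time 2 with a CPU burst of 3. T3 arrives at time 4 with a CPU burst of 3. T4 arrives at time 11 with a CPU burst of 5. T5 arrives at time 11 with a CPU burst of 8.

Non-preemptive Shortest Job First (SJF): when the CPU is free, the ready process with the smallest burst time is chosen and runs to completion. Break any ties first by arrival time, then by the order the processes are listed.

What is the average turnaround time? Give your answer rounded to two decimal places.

Schedule: | T1 0-3 | T2 3-6 | T3 6-9 | idle 9-11 | T4 11-16 | T5 16-24 |
Completion: T1=3  T2=6  T3=9  T4=16  T5=24
Turnaround (C−A): T1=3  T2=4  T3=5  T4=5  T5=13
Turnaround times: T1=3, T2=4, T3=5, T4=5, T5=13
Average turnaround = (3+4+5+5+13) / 5 = 30/5 = 6.00

6.00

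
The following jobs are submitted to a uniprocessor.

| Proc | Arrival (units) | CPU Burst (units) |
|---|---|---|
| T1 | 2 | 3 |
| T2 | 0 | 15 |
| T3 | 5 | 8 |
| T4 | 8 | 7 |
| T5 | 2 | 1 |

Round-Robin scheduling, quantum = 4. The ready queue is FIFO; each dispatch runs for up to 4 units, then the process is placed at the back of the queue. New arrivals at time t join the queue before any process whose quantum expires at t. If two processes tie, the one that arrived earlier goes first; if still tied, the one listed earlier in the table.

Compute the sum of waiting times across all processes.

Timeline: | T2 0-4 | T1 4-7 | T5 7-8 | T2 8-12 | T3 12-16 | T4 16-20 | T2 20-24 | T3 24-28 | T4 28-31 | T2 31-34 |
Completion: T1=7  T2=34  T3=28  T4=31  T5=8
Waiting = turnaround − burst: T1=2, T2=19, T3=15, T4=16, T5=5
Total waiting = 2 + 19 + 15 + 16 + 5 = 57

57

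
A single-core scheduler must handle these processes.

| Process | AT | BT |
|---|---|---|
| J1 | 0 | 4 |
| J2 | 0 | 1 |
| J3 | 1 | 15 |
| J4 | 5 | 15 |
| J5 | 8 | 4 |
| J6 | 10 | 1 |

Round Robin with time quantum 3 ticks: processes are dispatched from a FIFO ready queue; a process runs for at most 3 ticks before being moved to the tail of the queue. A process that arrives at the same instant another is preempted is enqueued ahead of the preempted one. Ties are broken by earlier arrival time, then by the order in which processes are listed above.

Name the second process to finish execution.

Timeline: | J1 0-3 | J2 3-4 | J3 4-7 | J1 7-8 | J4 8-11 | J3 11-14 | J5 14-17 | J6 17-18 | J4 18-21 | J3 21-24 | J5 24-25 | J4 25-28 | J3 28-31 | J4 31-34 | J3 34-37 | J4 37-40 |
Completion: J1=8  J2=4  J3=37  J4=40  J5=25  J6=18
Finish order: J2 → J1 → J6 → J5 → J3 → J4

J1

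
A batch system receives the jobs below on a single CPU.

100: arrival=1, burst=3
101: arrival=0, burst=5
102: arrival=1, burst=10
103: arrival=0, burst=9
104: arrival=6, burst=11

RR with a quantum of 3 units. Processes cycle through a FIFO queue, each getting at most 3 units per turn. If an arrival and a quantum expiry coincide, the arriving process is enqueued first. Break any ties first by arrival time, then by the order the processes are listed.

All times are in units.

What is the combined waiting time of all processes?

Gantt: | 101 0-3 | 103 3-6 | 100 6-9 | 102 9-12 | 101 12-14 | 104 14-17 | 103 17-20 | 102 20-23 | 104 23-26 | 103 26-29 | 102 29-32 | 104 32-35 | 102 35-36 | 104 36-38 |
Completion: 100=9  101=14  102=36  103=29  104=38
Turnaround (C−A): 100=8  101=14  102=35  103=29  104=32
Waiting = turnaround − burst: 100=5, 101=9, 102=25, 103=20, 104=21
Total waiting = 5 + 9 + 25 + 20 + 21 = 80

80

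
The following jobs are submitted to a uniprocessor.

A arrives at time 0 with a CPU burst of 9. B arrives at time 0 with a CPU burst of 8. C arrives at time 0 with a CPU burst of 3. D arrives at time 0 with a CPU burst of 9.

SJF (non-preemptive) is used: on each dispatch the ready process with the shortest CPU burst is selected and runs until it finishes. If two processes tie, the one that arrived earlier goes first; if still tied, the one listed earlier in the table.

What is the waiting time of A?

11

Schedule: | C 0-3 | B 3-11 | A 11-20 | D 20-29 |
Completion: A=20  B=11  C=3  D=29
Turnaround (C−A): A=20  B=11  C=3  D=29
Waiting(A) = turnaround − burst = 20 − 9 = 11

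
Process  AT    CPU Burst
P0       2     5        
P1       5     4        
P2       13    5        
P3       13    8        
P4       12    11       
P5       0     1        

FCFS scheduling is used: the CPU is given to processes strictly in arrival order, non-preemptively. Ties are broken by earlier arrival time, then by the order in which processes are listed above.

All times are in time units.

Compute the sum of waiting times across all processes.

27

Timeline: | P5 0-1 | idle 1-2 | P0 2-7 | P1 7-11 | idle 11-12 | P4 12-23 | P2 23-28 | P3 28-36 |
Completion: P0=7  P1=11  P2=28  P3=36  P4=23  P5=1
Waiting = turnaround − burst: P0=0, P1=2, P2=10, P3=15, P4=0, P5=0
Total waiting = 0 + 2 + 10 + 15 + 0 + 0 = 27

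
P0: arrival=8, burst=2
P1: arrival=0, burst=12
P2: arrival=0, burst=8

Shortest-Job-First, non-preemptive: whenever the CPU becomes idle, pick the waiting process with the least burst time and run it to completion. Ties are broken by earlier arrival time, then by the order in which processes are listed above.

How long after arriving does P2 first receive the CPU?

0

Gantt: | P2 0-8 | P0 8-10 | P1 10-22 |
Completion: P0=10  P1=22  P2=8
Turnaround (C−A): P0=2  P1=22  P2=8
Response(P2) = first start − arrival = 0 − 0 = 0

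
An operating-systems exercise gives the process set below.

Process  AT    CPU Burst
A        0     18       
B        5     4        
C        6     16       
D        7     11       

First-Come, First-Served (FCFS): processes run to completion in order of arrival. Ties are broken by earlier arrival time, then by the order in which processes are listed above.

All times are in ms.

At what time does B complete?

22

Gantt: | A 0-18 | B 18-22 | C 22-38 | D 38-49 |
Completion: A=18  B=22  C=38  D=49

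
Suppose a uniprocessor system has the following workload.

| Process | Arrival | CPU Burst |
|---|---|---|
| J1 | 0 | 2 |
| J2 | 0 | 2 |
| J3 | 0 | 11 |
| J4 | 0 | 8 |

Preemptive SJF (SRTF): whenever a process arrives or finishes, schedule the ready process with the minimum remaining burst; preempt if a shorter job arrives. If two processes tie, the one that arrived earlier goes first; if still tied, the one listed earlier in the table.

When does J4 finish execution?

Schedule: | J1 0-2 | J2 2-4 | J4 4-12 | J3 12-23 |
Completion: J1=2  J2=4  J3=23  J4=12
Turnaround (C−A): J1=2  J2=4  J3=23  J4=12

12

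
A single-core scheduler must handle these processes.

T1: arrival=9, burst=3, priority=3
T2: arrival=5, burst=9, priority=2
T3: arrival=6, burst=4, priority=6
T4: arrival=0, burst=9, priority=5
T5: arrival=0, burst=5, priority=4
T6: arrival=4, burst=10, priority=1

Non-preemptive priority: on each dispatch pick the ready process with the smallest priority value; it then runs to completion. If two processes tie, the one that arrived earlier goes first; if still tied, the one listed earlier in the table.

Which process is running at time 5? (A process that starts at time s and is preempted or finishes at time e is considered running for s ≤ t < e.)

Schedule: | T5 0-5 | T6 5-15 | T2 15-24 | T1 24-27 | T4 27-36 | T3 36-40 |
Completion: T1=27  T2=24  T3=40  T4=36  T5=5  T6=15

T6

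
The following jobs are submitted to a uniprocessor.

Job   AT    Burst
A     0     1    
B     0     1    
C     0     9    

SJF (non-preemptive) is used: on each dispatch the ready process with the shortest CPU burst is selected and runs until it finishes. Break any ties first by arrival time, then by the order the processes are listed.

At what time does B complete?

Schedule: | A 0-1 | B 1-2 | C 2-11 |
Completion: A=1  B=2  C=11
Turnaround (C−A): A=1  B=2  C=11

2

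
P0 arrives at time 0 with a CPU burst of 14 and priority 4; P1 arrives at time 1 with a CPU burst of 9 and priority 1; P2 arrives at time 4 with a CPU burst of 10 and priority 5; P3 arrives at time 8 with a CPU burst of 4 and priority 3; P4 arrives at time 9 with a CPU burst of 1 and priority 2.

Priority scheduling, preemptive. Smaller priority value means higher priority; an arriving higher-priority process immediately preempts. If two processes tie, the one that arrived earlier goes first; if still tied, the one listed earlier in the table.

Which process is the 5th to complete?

Gantt: | P0 0-1 | P1 1-10 | P4 10-11 | P3 11-15 | P0 15-28 | P2 28-38 |
Completion: P0=28  P1=10  P2=38  P3=15  P4=11
Finish order: P1 → P4 → P3 → P0 → P2

P2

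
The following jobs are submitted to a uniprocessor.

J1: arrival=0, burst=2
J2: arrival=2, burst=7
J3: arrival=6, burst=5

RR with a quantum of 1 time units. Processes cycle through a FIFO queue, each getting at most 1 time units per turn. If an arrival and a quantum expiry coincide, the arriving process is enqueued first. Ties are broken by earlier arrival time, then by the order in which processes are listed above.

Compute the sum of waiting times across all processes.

Timeline: | J1 0-2 | J2 2-6 | J3 6-7 | J2 7-8 | J3 8-9 | J2 9-10 | J3 10-11 | J2 11-12 | J3 12-14 |
Completion: J1=2  J2=12  J3=14
Turnaround (C−A): J1=2  J2=10  J3=8
Waiting = turnaround − burst: J1=0, J2=3, J3=3
Total waiting = 0 + 3 + 3 = 6

6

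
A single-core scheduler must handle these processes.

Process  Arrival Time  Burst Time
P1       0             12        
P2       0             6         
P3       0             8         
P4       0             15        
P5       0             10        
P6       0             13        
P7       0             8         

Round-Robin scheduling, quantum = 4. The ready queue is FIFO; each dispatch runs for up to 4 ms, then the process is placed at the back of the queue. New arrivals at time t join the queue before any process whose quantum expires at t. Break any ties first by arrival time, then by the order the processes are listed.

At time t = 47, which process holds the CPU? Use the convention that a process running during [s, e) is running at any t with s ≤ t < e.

P6

Timeline: | P1 0-4 | P2 4-8 | P3 8-12 | P4 12-16 | P5 16-20 | P6 20-24 | P7 24-28 | P1 28-32 | P2 32-34 | P3 34-38 | P4 38-42 | P5 42-46 | P6 46-50 | P7 50-54 | P1 54-58 | P4 58-62 | P5 62-64 | P6 64-68 | P4 68-71 | P6 71-72 |
Completion: P1=58  P2=34  P3=38  P4=71  P5=64  P6=72  P7=54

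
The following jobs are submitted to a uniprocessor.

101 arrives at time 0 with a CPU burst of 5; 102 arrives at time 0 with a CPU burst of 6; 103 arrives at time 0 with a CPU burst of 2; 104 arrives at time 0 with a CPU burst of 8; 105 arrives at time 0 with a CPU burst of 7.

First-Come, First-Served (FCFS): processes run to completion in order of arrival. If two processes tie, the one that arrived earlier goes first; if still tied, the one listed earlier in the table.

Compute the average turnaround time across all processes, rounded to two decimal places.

15.60

Gantt: | 101 0-5 | 102 5-11 | 103 11-13 | 104 13-21 | 105 21-28 |
Completion: 101=5  102=11  103=13  104=21  105=28
Turnaround times: 101=5, 102=11, 103=13, 104=21, 105=28
Average turnaround = (5+11+13+21+28) / 5 = 78/5 = 15.60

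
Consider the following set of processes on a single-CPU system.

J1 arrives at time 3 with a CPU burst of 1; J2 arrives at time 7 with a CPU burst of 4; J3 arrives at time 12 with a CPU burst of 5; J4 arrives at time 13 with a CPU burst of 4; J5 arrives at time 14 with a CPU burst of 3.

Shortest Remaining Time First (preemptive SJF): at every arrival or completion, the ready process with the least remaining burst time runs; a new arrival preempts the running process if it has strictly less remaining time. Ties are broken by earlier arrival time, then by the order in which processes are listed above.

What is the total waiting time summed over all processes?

10

Gantt: | idle 0-3 | J1 3-4 | idle 4-7 | J2 7-11 | idle 11-12 | J3 12-17 | J5 17-20 | J4 20-24 |
Completion: J1=4  J2=11  J3=17  J4=24  J5=20
Waiting = turnaround − burst: J1=0, J2=0, J3=0, J4=7, J5=3
Total waiting = 0 + 0 + 0 + 7 + 3 = 10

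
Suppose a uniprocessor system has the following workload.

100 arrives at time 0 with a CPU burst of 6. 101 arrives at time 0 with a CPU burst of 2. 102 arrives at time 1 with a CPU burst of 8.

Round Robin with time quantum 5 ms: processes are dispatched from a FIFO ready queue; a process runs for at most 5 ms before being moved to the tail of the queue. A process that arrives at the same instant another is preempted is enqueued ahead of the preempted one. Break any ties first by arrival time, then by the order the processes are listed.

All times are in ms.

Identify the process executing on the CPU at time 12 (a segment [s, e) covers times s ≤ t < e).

100

Schedule: | 100 0-5 | 101 5-7 | 102 7-12 | 100 12-13 | 102 13-16 |
Completion: 100=13  101=7  102=16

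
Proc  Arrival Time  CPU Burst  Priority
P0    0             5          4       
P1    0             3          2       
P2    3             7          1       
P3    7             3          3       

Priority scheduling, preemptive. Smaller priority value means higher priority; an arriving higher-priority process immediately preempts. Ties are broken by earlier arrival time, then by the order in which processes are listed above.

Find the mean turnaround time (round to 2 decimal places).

8.50

Schedule: | P1 0-3 | P2 3-10 | P3 10-13 | P0 13-18 |
Completion: P0=18  P1=3  P2=10  P3=13
Turnaround times: P0=18, P1=3, P2=7, P3=6
Average turnaround = (18+3+7+6) / 4 = 34/4 = 8.50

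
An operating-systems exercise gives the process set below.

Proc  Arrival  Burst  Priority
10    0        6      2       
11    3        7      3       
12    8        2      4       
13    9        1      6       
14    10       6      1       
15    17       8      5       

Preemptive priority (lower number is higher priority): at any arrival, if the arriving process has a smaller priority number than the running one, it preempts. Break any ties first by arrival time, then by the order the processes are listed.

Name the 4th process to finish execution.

12

Schedule: | 10 0-6 | 11 6-10 | 14 10-16 | 11 16-19 | 12 19-21 | 15 21-29 | 13 29-30 |
Completion: 10=6  11=19  12=21  13=30  14=16  15=29
Finish order: 10 → 14 → 11 → 12 → 15 → 13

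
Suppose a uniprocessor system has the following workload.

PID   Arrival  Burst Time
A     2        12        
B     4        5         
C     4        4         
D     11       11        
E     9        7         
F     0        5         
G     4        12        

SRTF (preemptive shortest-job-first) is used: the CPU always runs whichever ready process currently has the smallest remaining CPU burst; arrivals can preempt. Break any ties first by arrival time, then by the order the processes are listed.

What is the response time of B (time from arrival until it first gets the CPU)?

Timeline: | F 0-5 | C 5-9 | B 9-14 | E 14-21 | D 21-32 | A 32-44 | G 44-56 |
Completion: A=44  B=14  C=9  D=32  E=21  F=5  G=56
Turnaround (C−A): A=42  B=10  C=5  D=21  E=12  F=5  G=52
Response(B) = first start − arrival = 9 − 4 = 5

5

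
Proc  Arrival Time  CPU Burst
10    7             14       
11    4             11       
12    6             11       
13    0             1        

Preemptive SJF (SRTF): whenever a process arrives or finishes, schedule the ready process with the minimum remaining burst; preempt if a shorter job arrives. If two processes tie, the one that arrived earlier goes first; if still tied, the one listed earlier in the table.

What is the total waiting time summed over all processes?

28

Timeline: | 13 0-1 | idle 1-4 | 11 4-15 | 12 15-26 | 10 26-40 |
Completion: 10=40  11=15  12=26  13=1
Waiting = turnaround − burst: 10=19, 11=0, 12=9, 13=0
Total waiting = 19 + 0 + 9 + 0 = 28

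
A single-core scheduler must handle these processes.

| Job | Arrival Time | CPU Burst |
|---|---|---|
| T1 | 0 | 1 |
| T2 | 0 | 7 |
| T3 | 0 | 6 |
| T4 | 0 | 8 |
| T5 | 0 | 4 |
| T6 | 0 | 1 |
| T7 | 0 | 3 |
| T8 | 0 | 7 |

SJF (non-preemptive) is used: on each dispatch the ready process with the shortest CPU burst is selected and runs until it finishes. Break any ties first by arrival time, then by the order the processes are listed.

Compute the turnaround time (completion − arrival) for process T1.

Gantt: | T1 0-1 | T6 1-2 | T7 2-5 | T5 5-9 | T3 9-15 | T2 15-22 | T8 22-29 | T4 29-37 |
Completion: T1=1  T2=22  T3=15  T4=37  T5=9  T6=2  T7=5  T8=29
Turnaround(T1) = completion − arrival = 1 − 0 = 1

1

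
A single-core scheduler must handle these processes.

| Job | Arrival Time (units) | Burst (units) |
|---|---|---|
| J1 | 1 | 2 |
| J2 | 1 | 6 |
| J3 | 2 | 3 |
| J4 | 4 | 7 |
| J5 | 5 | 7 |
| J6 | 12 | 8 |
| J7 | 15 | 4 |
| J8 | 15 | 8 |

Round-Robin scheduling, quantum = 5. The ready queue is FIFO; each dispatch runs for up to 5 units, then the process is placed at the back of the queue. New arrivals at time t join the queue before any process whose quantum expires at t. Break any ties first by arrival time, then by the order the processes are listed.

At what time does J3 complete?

Timeline: | idle 0-1 | J1 1-3 | J2 3-8 | J3 8-11 | J4 11-16 | J5 16-21 | J2 21-22 | J6 22-27 | J7 27-31 | J8 31-36 | J4 36-38 | J5 38-40 | J6 40-43 | J8 43-46 |
Completion: J1=3  J2=22  J3=11  J4=38  J5=40  J6=43  J7=31  J8=46
Turnaround (C−A): J1=2  J2=21  J3=9  J4=34  J5=35  J6=31  J7=16  J8=31

11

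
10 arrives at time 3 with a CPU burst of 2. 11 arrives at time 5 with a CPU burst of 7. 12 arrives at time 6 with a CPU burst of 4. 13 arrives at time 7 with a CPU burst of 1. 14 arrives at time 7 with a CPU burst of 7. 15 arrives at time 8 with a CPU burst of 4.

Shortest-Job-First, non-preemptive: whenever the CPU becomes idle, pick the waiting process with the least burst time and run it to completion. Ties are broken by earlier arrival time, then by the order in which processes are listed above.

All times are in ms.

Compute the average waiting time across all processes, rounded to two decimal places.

5.83

Schedule: | idle 0-3 | 10 3-5 | 11 5-12 | 13 12-13 | 12 13-17 | 15 17-21 | 14 21-28 |
Completion: 10=5  11=12  12=17  13=13  14=28  15=21
Turnaround (C−A): 10=2  11=7  12=11  13=6  14=21  15=13
Waiting times: 10=0, 11=0, 12=7, 13=5, 14=14, 15=9
Average waiting = (0+0+7+5+14+9) / 6 = 35/6 = 5.83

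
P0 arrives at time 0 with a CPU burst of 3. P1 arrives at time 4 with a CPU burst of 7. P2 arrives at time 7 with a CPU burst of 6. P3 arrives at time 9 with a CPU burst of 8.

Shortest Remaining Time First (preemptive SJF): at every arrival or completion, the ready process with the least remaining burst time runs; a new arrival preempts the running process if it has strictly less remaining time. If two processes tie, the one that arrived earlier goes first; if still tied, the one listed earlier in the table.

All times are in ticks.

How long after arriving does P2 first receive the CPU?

4

Schedule: | P0 0-3 | idle 3-4 | P1 4-11 | P2 11-17 | P3 17-25 |
Completion: P0=3  P1=11  P2=17  P3=25
Response(P2) = first start − arrival = 11 − 7 = 4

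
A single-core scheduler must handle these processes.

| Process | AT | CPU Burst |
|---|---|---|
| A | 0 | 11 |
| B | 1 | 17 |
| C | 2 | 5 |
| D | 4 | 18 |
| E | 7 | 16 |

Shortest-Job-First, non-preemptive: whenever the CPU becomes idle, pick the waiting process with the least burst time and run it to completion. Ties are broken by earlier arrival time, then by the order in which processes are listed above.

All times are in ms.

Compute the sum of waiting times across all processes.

Schedule: | A 0-11 | C 11-16 | E 16-32 | B 32-49 | D 49-67 |
Completion: A=11  B=49  C=16  D=67  E=32
Waiting = turnaround − burst: A=0, B=31, C=9, D=45, E=9
Total waiting = 0 + 31 + 9 + 45 + 9 = 94

94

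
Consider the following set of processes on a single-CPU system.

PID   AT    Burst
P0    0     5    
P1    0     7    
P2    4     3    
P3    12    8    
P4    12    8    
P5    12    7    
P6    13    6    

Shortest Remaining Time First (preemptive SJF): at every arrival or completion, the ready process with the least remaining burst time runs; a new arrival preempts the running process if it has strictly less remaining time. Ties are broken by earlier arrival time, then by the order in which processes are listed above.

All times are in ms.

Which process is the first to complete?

Gantt: | P0 0-5 | P2 5-8 | P1 8-15 | P6 15-21 | P5 21-28 | P3 28-36 | P4 36-44 |
Completion: P0=5  P1=15  P2=8  P3=36  P4=44  P5=28  P6=21
Finish order: P0 → P2 → P1 → P6 → P5 → P3 → P4

P0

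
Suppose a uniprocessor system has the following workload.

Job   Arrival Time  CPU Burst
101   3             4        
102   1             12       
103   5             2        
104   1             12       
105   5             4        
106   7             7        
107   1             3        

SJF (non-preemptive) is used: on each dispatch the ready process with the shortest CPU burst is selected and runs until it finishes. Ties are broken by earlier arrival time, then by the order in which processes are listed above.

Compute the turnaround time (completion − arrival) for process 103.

5

Timeline: | idle 0-1 | 107 1-4 | 101 4-8 | 103 8-10 | 105 10-14 | 106 14-21 | 102 21-33 | 104 33-45 |
Completion: 101=8  102=33  103=10  104=45  105=14  106=21  107=4
Turnaround(103) = completion − arrival = 10 − 5 = 5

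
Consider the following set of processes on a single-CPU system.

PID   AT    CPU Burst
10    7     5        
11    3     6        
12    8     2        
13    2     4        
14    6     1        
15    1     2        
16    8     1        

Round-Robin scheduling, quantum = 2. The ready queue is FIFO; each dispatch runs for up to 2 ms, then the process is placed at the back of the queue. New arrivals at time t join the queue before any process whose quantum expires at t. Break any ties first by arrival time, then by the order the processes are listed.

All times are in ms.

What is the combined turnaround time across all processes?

Timeline: | idle 0-1 | 15 1-3 | 13 3-5 | 11 5-7 | 13 7-9 | 14 9-10 | 10 10-12 | 11 12-14 | 12 14-16 | 16 16-17 | 10 17-19 | 11 19-21 | 10 21-22 |
Completion: 10=22  11=21  12=16  13=9  14=10  15=3  16=17
Turnaround = completion − arrival: 10=15, 11=18, 12=8, 13=7, 14=4, 15=2, 16=9
Total turnaround = 15 + 18 + 8 + 7 + 4 + 2 + 9 = 63

63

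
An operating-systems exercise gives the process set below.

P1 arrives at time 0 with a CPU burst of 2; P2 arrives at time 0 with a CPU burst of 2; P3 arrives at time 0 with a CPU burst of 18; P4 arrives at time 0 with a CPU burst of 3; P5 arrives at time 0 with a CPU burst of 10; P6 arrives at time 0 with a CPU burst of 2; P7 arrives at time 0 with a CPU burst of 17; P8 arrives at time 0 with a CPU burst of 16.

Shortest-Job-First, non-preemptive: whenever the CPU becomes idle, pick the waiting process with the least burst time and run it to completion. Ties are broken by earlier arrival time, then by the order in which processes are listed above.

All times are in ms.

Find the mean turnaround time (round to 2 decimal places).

Timeline: | P1 0-2 | P2 2-4 | P6 4-6 | P4 6-9 | P5 9-19 | P8 19-35 | P7 35-52 | P3 52-70 |
Completion: P1=2  P2=4  P3=70  P4=9  P5=19  P6=6  P7=52  P8=35
Turnaround times: P1=2, P2=4, P3=70, P4=9, P5=19, P6=6, P7=52, P8=35
Average turnaround = (2+4+70+9+19+6+52+35) / 8 = 197/8 = 24.63

24.63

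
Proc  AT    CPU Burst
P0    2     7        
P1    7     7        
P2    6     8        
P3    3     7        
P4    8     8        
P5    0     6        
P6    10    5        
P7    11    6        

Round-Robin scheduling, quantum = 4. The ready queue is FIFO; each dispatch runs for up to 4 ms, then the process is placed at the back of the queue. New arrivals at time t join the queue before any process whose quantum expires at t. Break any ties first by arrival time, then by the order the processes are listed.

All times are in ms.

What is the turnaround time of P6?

42

Timeline: | P5 0-4 | P0 4-8 | P3 8-12 | P5 12-14 | P2 14-18 | P1 18-22 | P4 22-26 | P0 26-29 | P6 29-33 | P7 33-37 | P3 37-40 | P2 40-44 | P1 44-47 | P4 47-51 | P6 51-52 | P7 52-54 |
Completion: P0=29  P1=47  P2=44  P3=40  P4=51  P5=14  P6=52  P7=54
Turnaround (C−A): P0=27  P1=40  P2=38  P3=37  P4=43  P5=14  P6=42  P7=43
Turnaround(P6) = completion − arrival = 52 − 10 = 42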